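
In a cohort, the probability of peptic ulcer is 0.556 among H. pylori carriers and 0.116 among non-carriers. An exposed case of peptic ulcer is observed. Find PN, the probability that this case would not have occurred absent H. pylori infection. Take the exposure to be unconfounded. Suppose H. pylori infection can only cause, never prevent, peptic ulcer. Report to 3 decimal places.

PN ≈ 0.791

Let p₁ = 0.556, p₀ = 0.116.
Under exogeneity and monotonicity, PN = (p₁ − p₀) / p₁.
PN = (0.556 − 0.116) / 0.556 = 0.44 / 0.556 ≈ 0.7914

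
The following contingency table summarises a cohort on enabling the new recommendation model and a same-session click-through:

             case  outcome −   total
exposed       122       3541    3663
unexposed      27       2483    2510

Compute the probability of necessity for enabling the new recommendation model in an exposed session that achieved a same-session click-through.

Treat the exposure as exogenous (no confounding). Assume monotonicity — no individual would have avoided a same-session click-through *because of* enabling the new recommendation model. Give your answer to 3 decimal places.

PN ≈ 0.677

p₁ = P(outcome | exposed) = 122/3663 = 0.033306
p₀ = P(outcome | unexposed) = 27/2510 = 0.010757
Under exogeneity and monotonicity, PN = (p₁ − p₀)/p₁.
PN = (0.033306 − 0.010757) / 0.033306 ≈ 0.6770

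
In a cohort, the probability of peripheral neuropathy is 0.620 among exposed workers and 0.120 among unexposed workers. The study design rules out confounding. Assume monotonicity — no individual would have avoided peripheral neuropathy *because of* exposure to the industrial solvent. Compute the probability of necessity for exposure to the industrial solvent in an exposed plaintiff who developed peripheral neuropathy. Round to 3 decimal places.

Let p₁ = 0.62, p₀ = 0.12.
Under exogeneity and monotonicity, PN = (p₁ − p₀) / p₁.
PN = (0.62 − 0.12) / 0.62 = 0.5 / 0.62 ≈ 0.8065

PN ≈ 0.806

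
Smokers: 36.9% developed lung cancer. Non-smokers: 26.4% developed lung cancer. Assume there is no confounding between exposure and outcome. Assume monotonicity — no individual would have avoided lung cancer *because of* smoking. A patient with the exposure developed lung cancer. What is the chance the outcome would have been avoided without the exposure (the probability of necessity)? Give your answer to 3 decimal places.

p₁ = 0.369, p₀ = 0.264.
Under exogeneity and monotonicity, PN = (p₁ − p₀) / p₁.
PN = (0.369 − 0.264) / 0.369 = 0.105 / 0.369 ≈ 0.2846

PN ≈ 0.285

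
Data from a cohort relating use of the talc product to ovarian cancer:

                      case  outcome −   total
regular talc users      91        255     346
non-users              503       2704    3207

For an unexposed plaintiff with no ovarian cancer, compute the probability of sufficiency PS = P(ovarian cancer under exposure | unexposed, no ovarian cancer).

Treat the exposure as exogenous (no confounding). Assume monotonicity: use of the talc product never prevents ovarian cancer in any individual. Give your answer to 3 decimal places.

PS ≈ 0.126

p₁ = P(outcome | exposed) = 91/346 = 0.26301
p₀ = P(outcome | unexposed) = 503/3207 = 0.15684
Under exogeneity and monotonicity, PS = (p₁ − p₀)/(1 − p₀).
PS = (0.26301 − 0.15684) / 0.84316 ≈ 0.1259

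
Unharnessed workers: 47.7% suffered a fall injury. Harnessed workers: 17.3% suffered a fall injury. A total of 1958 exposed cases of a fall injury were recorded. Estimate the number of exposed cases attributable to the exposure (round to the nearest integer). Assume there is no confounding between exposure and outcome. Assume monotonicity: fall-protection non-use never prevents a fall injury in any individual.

about 1248 cases

p₁ = 0.477, p₀ = 0.173.
PN = (p₁ − p₀)/p₁ = (0.477 − 0.173) / 0.477 ≈ 0.63732.
Attributable cases ≈ PN × (exposed cases) = 0.63732 × 1958 ≈ 1247.87.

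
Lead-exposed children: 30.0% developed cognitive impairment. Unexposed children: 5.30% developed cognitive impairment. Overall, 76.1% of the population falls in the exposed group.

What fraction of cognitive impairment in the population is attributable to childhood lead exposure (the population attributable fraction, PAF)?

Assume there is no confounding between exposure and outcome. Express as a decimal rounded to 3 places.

PAF ≈ 0.780

p₁ = 0.3, p₀ = 0.053.
Overall risk P(Y=1) = π·p₁ + (1−π)·p₀ = 0.761×0.3 + 0.239×0.053 = 0.24097.
Under exogeneity, PAF = [P(Y=1) − p₀] / P(Y=1).
PAF = (0.24097 − 0.053) / 0.24097 ≈ 0.7801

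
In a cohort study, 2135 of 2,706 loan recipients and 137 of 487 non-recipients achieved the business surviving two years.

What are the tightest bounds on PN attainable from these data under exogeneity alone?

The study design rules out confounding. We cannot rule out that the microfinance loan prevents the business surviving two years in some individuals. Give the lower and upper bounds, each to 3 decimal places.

0.643 ≤ PN ≤ 0.911

p₁ = P(outcome | exposed) = 2135/2706 = 0.78899
p₀ = P(outcome | unexposed) = 137/487 = 0.28131
Under exogeneity alone the bounds on PN are max{0,(p₁−p₀)/p₁} ≤ PN ≤ min{1,(1−p₀)/p₁}.
  lower = (p₁ − p₀)/p₁ = 0.50767 / 0.78899 ≈ 0.6434
  upper = min{1, (1 − p₀)/p₁} = 0.71869 / 0.78899 ≈ 0.9109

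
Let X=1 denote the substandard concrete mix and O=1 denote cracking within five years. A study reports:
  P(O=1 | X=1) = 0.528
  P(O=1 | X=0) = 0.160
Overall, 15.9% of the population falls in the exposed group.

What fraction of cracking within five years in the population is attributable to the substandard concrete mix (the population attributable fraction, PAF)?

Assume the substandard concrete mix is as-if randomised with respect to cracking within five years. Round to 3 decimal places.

PAF ≈ 0.268

Let p₁ = 0.528, p₀ = 0.16.
Overall risk P(Y=1) = π·p₁ + (1−π)·p₀ = 0.159×0.528 + 0.841×0.16 = 0.21851.
Under exogeneity, PAF = [P(Y=1) − p₀] / P(Y=1).
PAF = (0.21851 − 0.16) / 0.21851 ≈ 0.2678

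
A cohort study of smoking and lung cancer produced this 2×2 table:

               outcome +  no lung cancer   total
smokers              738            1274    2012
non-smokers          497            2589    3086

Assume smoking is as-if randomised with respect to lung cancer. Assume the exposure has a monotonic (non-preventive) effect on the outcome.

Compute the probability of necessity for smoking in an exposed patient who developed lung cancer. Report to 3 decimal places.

PN ≈ 0.561

p₁ = P(outcome | exposed) = 738/2012 = 0.3668
p₀ = P(outcome | unexposed) = 497/3086 = 0.16105
Under exogeneity and monotonicity, PN = (p₁ − p₀)/p₁.
PN = (0.3668 − 0.16105) / 0.3668 ≈ 0.5609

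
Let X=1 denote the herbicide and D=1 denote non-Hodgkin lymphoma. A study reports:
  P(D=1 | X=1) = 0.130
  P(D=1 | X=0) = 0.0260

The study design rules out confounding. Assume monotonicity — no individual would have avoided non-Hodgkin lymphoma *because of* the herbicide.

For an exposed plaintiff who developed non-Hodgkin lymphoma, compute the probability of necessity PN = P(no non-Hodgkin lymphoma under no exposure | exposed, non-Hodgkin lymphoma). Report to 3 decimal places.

Let p₁ = 0.13, p₀ = 0.026.
Under exogeneity and monotonicity, PN = (p₁ − p₀) / p₁.
PN = (0.13 − 0.026) / 0.13 = 0.104 / 0.13 ≈ 0.8000

PN ≈ 0.800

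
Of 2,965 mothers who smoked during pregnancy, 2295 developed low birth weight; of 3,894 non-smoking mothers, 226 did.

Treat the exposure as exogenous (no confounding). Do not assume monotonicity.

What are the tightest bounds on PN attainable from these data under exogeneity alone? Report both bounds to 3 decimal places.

p₁ = P(outcome | exposed) = 2295/2965 = 0.77403
p₀ = P(outcome | unexposed) = 226/3894 = 0.058038
Under exogeneity alone the bounds on PN are max{0,(p₁−p₀)/p₁} ≤ PN ≤ min{1,(1−p₀)/p₁}.
  lower = (p₁ − p₀)/p₁ = 0.71599 / 0.77403 ≈ 0.9250
  upper = min{1, (1 − p₀)/p₁} = 0.94196 / 0.77403 ≈ 1.2170 → capped at 1

0.925 ≤ PN ≤ 1.000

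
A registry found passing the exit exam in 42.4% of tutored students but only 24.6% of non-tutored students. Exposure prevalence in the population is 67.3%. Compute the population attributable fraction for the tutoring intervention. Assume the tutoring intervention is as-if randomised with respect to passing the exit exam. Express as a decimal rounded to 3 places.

PAF ≈ 0.327

p₁ = 0.424, p₀ = 0.246.
Overall risk P(Y=1) = π·p₁ + (1−π)·p₀ = 0.673×0.424 + 0.327×0.246 = 0.36579.
Under exogeneity, PAF = [P(Y=1) − p₀] / P(Y=1).
PAF = (0.36579 − 0.246) / 0.36579 ≈ 0.3275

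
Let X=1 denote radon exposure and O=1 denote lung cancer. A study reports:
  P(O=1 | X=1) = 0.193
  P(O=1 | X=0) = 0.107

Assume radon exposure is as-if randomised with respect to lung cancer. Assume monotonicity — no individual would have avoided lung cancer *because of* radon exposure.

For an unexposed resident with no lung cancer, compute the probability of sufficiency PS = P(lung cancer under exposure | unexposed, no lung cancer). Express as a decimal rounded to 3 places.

PS ≈ 0.096

Let p₁ = 0.193, p₀ = 0.107.
Under exogeneity and monotonicity, PS = (p₁ − p₀) / (1 − p₀).
PS = (0.193 − 0.107) / (1 − 0.107) = 0.086 / 0.893 ≈ 0.0963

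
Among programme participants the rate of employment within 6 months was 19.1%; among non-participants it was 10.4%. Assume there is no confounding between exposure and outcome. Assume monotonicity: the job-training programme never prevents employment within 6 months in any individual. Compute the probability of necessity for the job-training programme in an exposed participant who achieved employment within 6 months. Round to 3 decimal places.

PN ≈ 0.455

p₁ = 0.191, p₀ = 0.104.
Under exogeneity and monotonicity, PN = (p₁ − p₀) / p₁.
PN = (0.191 − 0.104) / 0.191 = 0.087 / 0.191 ≈ 0.4555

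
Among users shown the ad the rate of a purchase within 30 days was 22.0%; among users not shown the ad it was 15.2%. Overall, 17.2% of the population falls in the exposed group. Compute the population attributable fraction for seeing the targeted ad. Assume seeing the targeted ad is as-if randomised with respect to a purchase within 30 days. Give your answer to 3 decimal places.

PAF ≈ 0.071

p₁ = 0.22, p₀ = 0.152.
Overall risk P(Y=1) = π·p₁ + (1−π)·p₀ = 0.172×0.22 + 0.828×0.152 = 0.1637.
Under exogeneity, PAF = [P(Y=1) − p₀] / P(Y=1).
PAF = (0.1637 − 0.152) / 0.1637 ≈ 0.0714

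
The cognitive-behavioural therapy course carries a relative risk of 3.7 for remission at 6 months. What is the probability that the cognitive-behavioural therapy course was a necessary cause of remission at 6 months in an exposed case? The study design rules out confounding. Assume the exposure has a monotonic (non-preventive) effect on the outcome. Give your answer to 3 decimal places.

Under exogeneity and monotonicity, PN = (RR − 1) / RR = 1 − 1/RR.
PN = (3.7 − 1) / 3.7 = 2.7 / 3.7 ≈ 0.7297

PN ≈ 0.730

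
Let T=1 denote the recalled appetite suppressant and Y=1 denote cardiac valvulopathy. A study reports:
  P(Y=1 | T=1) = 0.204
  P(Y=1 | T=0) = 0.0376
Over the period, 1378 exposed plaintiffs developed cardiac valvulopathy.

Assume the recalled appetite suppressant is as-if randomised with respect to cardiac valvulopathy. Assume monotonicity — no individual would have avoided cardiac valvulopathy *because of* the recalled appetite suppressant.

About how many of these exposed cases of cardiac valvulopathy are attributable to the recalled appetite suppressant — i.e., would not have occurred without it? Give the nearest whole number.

Let p₁ = 0.204, p₀ = 0.0376.
PN = (p₁ − p₀)/p₁ = (0.204 − 0.0376) / 0.204 ≈ 0.81569.
Attributable cases ≈ PN × (exposed cases) = 0.81569 × 1378 ≈ 1124.02.

about 1124 cases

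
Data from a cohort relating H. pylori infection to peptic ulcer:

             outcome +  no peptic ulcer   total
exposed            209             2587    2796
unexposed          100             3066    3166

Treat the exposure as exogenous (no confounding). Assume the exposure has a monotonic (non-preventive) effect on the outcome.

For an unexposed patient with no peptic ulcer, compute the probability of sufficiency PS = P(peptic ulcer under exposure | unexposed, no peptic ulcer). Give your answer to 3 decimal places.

PS ≈ 0.045

p₁ = P(outcome | exposed) = 209/2796 = 0.07475
p₀ = P(outcome | unexposed) = 100/3166 = 0.031586
Under exogeneity and monotonicity, PS = (p₁ − p₀) / (1 − p₀).
PS = (0.07475 − 0.031586) / (1 − 0.031586) = 0.043164 / 0.96841 ≈ 0.0446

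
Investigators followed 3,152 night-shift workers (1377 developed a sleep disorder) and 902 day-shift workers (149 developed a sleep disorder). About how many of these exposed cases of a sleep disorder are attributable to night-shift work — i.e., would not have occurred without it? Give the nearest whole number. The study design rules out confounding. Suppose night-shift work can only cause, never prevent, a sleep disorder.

about 856 cases

p₁ = P(outcome | exposed) = 1377/3152 = 0.43687
p₀ = P(outcome | unexposed) = 149/902 = 0.16519
PN = (p₁ − p₀)/p₁ = (0.43687 − 0.16519) / 0.43687 ≈ 0.62188.
Attributable cases ≈ PN × (exposed cases) = 0.62188 × 1377 ≈ 856.33.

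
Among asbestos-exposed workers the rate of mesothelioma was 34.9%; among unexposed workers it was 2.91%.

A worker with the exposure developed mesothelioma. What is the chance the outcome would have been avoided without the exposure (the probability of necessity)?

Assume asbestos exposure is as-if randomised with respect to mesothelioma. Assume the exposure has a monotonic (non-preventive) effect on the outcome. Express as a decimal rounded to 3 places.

p₁ = 0.349, p₀ = 0.0291.
Under exogeneity and monotonicity, PN = (p₁ − p₀) / p₁.
PN = (0.349 − 0.0291) / 0.349 = 0.3199 / 0.349 ≈ 0.9166

PN ≈ 0.917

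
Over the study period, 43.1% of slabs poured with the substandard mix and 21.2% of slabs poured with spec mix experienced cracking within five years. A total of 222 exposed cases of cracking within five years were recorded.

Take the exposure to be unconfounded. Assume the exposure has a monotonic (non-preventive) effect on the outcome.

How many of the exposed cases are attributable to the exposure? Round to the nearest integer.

p₁ = 0.431, p₀ = 0.212.
PN = (p₁ − p₀)/p₁ = (0.431 − 0.212) / 0.431 ≈ 0.50812.
Attributable cases ≈ PN × (exposed cases) = 0.50812 × 222 ≈ 112.80.

about 113 cases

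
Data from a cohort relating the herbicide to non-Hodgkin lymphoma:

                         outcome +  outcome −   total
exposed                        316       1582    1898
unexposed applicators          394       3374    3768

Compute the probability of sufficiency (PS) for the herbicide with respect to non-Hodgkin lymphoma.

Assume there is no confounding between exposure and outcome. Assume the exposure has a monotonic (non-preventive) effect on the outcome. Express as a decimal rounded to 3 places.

PS ≈ 0.069

p₁ = P(outcome | exposed) = 316/1898 = 0.16649
p₀ = P(outcome | unexposed) = 394/3768 = 0.10456
Under exogeneity and monotonicity, PS = (p₁ − p₀) / (1 − p₀).
PS = (0.16649 − 0.10456) / (1 − 0.10456) = 0.061926 / 0.89544 ≈ 0.0692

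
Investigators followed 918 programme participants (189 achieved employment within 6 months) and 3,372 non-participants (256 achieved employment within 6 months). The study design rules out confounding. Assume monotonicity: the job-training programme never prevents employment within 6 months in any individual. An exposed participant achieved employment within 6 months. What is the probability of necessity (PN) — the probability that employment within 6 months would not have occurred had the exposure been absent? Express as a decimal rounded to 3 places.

p₁ = P(outcome | exposed) = 189/918 = 0.20588
p₀ = P(outcome | unexposed) = 256/3372 = 0.075919
Under exogeneity and monotonicity, PN = (p₁ − p₀) / p₁.
PN = (0.20588 − 0.075919) / 0.20588 = 0.12996 / 0.20588 ≈ 0.6312

PN ≈ 0.631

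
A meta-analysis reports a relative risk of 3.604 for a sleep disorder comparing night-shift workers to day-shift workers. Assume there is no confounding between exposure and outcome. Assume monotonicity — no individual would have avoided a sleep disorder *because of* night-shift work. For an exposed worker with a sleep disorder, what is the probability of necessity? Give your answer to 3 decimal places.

PN ≈ 0.723

Under exogeneity and monotonicity, PN = (RR − 1) / RR = 1 − 1/RR.
PN = (3.604 − 1) / 3.604 = 2.604 / 3.604 ≈ 0.7225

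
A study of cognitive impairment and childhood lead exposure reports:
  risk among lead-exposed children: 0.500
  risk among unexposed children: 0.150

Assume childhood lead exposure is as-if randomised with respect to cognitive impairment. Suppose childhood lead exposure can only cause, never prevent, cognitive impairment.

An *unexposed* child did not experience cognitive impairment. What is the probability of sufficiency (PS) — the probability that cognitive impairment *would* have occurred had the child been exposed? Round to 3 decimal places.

Let p₁ = 0.5, p₀ = 0.15.
Under exogeneity and monotonicity, PS = (p₁ − p₀) / (1 − p₀).
PS = (0.5 − 0.15) / (1 − 0.15) = 0.35 / 0.85 ≈ 0.4118

PS ≈ 0.412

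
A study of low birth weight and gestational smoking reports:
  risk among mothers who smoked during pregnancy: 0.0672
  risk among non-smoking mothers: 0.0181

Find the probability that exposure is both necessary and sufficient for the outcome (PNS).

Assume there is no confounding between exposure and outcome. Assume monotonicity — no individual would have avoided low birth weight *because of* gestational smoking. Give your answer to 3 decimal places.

Let p₁ = 0.0672, p₀ = 0.0181.
Under exogeneity and monotonicity, PNS = p₁ − p₀.
PNS = 0.0672 − 0.0181 = 0.0491

PNS ≈ 0.049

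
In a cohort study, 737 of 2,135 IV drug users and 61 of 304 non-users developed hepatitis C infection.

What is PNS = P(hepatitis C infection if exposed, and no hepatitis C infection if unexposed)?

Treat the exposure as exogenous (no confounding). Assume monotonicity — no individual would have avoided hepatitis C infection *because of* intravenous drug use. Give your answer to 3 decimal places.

p₁ = P(outcome | exposed) = 737/2135 = 0.3452
p₀ = P(outcome | unexposed) = 61/304 = 0.20066
Under exogeneity and monotonicity, PNS = p₁ − p₀.
PNS = 0.3452 − 0.20066 = 0.14454

PNS ≈ 0.145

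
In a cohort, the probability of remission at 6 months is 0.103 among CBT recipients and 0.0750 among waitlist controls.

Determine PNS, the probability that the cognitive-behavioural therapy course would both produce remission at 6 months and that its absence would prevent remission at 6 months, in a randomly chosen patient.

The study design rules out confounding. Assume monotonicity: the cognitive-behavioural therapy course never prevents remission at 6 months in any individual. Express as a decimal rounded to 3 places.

Let p₁ = 0.103, p₀ = 0.075.
Under exogeneity and monotonicity, PNS = p₁ − p₀.
PNS = 0.103 − 0.075 = 0.028

PNS ≈ 0.028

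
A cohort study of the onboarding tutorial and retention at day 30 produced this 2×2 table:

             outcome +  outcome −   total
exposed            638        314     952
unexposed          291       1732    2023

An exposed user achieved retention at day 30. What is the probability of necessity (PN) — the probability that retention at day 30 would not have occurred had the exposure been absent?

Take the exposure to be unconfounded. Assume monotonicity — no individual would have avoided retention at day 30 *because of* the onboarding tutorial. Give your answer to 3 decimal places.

p₁ = P(outcome | exposed) = 638/952 = 0.67017
p₀ = P(outcome | unexposed) = 291/2023 = 0.14385
Under exogeneity and monotonicity, PN = (p₁ − p₀)/p₁.
PN = (0.67017 − 0.14385) / 0.67017 ≈ 0.7854

PN ≈ 0.785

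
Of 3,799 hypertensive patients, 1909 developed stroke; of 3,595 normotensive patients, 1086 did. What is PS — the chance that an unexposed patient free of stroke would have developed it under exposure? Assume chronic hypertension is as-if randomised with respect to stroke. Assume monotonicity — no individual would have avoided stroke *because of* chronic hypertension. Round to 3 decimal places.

p₁ = P(outcome | exposed) = 1909/3799 = 0.5025
p₀ = P(outcome | unexposed) = 1086/3595 = 0.30209
Under exogeneity and monotonicity, PS = (p₁ − p₀) / (1 − p₀).
PS = (0.5025 − 0.30209) / (1 − 0.30209) = 0.20041 / 0.69791 ≈ 0.2872

PS ≈ 0.287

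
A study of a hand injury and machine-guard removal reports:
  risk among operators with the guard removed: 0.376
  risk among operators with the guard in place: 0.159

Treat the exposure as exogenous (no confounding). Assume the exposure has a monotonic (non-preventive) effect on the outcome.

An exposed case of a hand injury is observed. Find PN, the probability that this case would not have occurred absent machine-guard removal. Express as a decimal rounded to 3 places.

PN ≈ 0.577

Let p₁ = 0.376, p₀ = 0.159.
Under exogeneity and monotonicity, PN = (p₁ − p₀) / p₁.
PN = (0.376 − 0.159) / 0.376 = 0.217 / 0.376 ≈ 0.5771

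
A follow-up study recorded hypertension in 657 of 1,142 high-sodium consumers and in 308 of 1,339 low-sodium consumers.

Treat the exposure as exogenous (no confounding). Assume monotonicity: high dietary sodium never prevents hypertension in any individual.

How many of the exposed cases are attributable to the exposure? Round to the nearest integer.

p₁ = P(outcome | exposed) = 657/1142 = 0.57531
p₀ = P(outcome | unexposed) = 308/1339 = 0.23002
PN = (p₁ − p₀)/p₁ = (0.57531 − 0.23002) / 0.57531 ≈ 0.60017.
Attributable cases ≈ PN × (exposed cases) = 0.60017 × 657 ≈ 394.31.

about 394 cases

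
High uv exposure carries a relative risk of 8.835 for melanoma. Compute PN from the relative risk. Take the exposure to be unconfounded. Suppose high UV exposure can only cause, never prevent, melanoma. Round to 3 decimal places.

PN ≈ 0.887

Under exogeneity and monotonicity, PN = (RR − 1) / RR = 1 − 1/RR.
PN = (8.835 − 1) / 8.835 = 7.835 / 8.835 ≈ 0.8868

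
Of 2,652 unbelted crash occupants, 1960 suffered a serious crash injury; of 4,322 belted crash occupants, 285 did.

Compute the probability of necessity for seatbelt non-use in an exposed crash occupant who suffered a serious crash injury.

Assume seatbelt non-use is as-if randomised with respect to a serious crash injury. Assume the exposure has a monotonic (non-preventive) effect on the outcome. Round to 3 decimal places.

p₁ = P(outcome | exposed) = 1960/2652 = 0.73906
p₀ = P(outcome | unexposed) = 285/4322 = 0.065942
Under exogeneity and monotonicity, PN = (p₁ − p₀) / p₁.
PN = (0.73906 − 0.065942) / 0.73906 = 0.67312 / 0.73906 ≈ 0.9108

PN ≈ 0.911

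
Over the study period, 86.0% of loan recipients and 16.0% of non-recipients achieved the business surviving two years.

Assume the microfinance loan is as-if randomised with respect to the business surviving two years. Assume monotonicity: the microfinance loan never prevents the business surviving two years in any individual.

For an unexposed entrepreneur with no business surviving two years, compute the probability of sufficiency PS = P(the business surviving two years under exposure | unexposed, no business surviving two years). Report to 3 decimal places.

p₁ = 0.86, p₀ = 0.16.
Under exogeneity and monotonicity, PS = (p₁ − p₀) / (1 − p₀).
PS = (0.86 − 0.16) / (1 − 0.16) = 0.7 / 0.84 ≈ 0.8333

PS ≈ 0.833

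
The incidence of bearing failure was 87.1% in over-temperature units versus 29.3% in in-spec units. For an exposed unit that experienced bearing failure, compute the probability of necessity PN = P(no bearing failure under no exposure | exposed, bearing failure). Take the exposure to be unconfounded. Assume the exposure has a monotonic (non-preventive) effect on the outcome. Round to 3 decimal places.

p₁ = 0.871, p₀ = 0.293.
Under exogeneity and monotonicity, PN = (p₁ − p₀) / p₁.
PN = (0.871 − 0.293) / 0.871 = 0.578 / 0.871 ≈ 0.6636

PN ≈ 0.664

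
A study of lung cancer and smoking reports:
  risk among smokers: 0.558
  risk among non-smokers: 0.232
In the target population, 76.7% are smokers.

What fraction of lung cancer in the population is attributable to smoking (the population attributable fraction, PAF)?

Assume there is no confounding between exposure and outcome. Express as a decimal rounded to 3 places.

Let p₁ = 0.558, p₀ = 0.232.
Overall risk P(Y=1) = π·p₁ + (1−π)·p₀ = 0.767×0.558 + 0.233×0.232 = 0.48204.
Under exogeneity, PAF = [P(Y=1) − p₀] / P(Y=1).
PAF = (0.48204 − 0.232) / 0.48204 ≈ 0.5187

PAF ≈ 0.519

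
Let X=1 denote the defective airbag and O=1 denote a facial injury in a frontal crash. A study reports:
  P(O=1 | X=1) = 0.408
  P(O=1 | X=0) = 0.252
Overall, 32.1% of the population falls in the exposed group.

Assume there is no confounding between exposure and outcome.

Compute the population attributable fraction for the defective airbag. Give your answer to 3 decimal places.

Let p₁ = 0.408, p₀ = 0.252.
Overall risk P(Y=1) = π·p₁ + (1−π)·p₀ = 0.321×0.408 + 0.679×0.252 = 0.30208.
Under exogeneity, PAF = [P(Y=1) − p₀] / P(Y=1).
PAF = (0.30208 − 0.252) / 0.30208 ≈ 0.1658

PAF ≈ 0.166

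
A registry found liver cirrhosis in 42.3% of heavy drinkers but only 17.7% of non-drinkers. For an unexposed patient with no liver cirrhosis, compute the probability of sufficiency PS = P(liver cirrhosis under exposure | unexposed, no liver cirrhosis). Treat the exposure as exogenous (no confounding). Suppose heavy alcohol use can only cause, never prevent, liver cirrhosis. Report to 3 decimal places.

PS ≈ 0.299

p₁ = 0.423, p₀ = 0.177.
Under exogeneity and monotonicity, PS = (p₁ − p₀) / (1 − p₀).
PS = (0.423 − 0.177) / (1 − 0.177) = 0.246 / 0.823 ≈ 0.2989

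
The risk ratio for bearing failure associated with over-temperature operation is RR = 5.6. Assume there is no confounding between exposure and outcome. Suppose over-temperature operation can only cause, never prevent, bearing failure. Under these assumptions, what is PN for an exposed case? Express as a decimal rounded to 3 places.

Under exogeneity and monotonicity, PN = (RR − 1) / RR = 1 − 1/RR.
PN = (5.6 − 1) / 5.6 = 4.6 / 5.6 ≈ 0.8214

PN ≈ 0.821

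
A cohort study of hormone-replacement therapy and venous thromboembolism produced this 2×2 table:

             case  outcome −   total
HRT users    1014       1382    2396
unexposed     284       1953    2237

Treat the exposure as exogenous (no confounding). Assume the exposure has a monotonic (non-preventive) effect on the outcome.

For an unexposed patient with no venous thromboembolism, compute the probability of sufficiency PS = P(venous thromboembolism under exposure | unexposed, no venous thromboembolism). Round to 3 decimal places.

PS ≈ 0.339

p₁ = P(outcome | exposed) = 1014/2396 = 0.42321
p₀ = P(outcome | unexposed) = 284/2237 = 0.12696
Under exogeneity and monotonicity, PS = (p₁ − p₀)/(1 − p₀).
PS = (0.42321 − 0.12696) / 0.87304 ≈ 0.3393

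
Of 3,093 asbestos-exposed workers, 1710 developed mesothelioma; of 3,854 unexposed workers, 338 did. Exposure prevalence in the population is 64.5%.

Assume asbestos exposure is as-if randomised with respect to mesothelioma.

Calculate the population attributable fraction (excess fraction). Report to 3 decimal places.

p₁ = P(outcome | exposed) = 1710/3093 = 0.55286
p₀ = P(outcome | unexposed) = 338/3854 = 0.087701
Overall risk P(Y=1) = π·p₁ + (1−π)·p₀ = 0.645×0.55286 + 0.355×0.087701 = 0.38773.
Under exogeneity, PAF = [P(Y=1) − p₀] / P(Y=1).
PAF = (0.38773 − 0.087701) / 0.38773 ≈ 0.7738

PAF ≈ 0.774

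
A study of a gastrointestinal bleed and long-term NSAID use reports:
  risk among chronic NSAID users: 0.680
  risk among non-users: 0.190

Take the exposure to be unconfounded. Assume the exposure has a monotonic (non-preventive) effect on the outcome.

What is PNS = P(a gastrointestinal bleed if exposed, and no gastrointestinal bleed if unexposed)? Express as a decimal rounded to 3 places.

Let p₁ = 0.68, p₀ = 0.19.
Under exogeneity and monotonicity, PNS = p₁ − p₀.
PNS = 0.68 − 0.19 = 0.49

PNS ≈ 0.490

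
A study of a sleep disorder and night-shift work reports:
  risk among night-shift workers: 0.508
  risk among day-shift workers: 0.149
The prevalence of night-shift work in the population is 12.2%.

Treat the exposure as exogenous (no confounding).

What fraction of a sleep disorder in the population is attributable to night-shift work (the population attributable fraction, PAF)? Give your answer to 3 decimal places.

PAF ≈ 0.227

Let p₁ = 0.508, p₀ = 0.149.
Overall risk P(Y=1) = π·p₁ + (1−π)·p₀ = 0.122×0.508 + 0.878×0.149 = 0.1928.
Under exogeneity, PAF = [P(Y=1) − p₀] / P(Y=1).
PAF = (0.1928 − 0.149) / 0.1928 ≈ 0.2272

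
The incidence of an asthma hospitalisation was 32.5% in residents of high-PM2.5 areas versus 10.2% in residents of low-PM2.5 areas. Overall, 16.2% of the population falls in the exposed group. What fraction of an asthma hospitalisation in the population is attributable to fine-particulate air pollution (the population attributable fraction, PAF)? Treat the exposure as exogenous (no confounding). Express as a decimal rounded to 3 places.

PAF ≈ 0.262

p₁ = 0.325, p₀ = 0.102.
Overall risk P(Y=1) = π·p₁ + (1−π)·p₀ = 0.162×0.325 + 0.838×0.102 = 0.13813.
Under exogeneity, PAF = [P(Y=1) − p₀] / P(Y=1).
PAF = (0.13813 − 0.102) / 0.13813 ≈ 0.2615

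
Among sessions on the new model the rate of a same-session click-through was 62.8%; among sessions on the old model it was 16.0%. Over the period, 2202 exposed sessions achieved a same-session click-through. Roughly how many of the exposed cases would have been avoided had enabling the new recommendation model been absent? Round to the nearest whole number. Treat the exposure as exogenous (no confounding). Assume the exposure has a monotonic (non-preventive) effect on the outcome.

about 1641 cases

p₁ = 0.628, p₀ = 0.16.
PN = (p₁ − p₀)/p₁ = (0.628 − 0.16) / 0.628 ≈ 0.74522.
Attributable cases ≈ PN × (exposed cases) = 0.74522 × 2202 ≈ 1640.98.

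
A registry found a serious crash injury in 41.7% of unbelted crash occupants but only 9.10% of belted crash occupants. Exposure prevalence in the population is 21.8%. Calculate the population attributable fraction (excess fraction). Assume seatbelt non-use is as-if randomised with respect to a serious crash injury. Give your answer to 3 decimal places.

PAF ≈ 0.439

p₁ = 0.417, p₀ = 0.091.
Overall risk P(Y=1) = π·p₁ + (1−π)·p₀ = 0.218×0.417 + 0.782×0.091 = 0.16207.
Under exogeneity, PAF = [P(Y=1) − p₀] / P(Y=1).
PAF = (0.16207 − 0.091) / 0.16207 ≈ 0.4385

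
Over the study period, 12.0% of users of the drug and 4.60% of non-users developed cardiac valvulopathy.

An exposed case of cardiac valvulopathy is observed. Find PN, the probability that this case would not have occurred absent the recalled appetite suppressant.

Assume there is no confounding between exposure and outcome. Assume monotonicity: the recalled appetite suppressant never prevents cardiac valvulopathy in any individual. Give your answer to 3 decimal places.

p₁ = 0.12, p₀ = 0.046.
Under exogeneity and monotonicity, PN = (p₁ − p₀) / p₁.
PN = (0.12 − 0.046) / 0.12 = 0.074 / 0.12 ≈ 0.6167

PN ≈ 0.617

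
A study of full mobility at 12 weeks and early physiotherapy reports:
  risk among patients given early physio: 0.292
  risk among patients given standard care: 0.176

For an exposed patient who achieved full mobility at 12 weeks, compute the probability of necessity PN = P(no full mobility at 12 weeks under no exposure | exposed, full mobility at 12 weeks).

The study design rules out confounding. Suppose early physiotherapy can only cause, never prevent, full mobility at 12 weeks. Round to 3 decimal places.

Let p₁ = 0.292, p₀ = 0.176.
Under exogeneity and monotonicity, PN = (p₁ − p₀) / p₁.
PN = (0.292 − 0.176) / 0.292 = 0.116 / 0.292 ≈ 0.3973

PN ≈ 0.397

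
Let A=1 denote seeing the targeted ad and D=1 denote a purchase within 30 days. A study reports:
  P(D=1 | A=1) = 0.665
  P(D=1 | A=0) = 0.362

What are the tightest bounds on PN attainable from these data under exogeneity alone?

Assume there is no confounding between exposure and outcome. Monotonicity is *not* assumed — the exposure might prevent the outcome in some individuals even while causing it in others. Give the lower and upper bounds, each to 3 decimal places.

Let p₁ = 0.665, p₀ = 0.362.
Under exogeneity alone the bounds on PN are max{0,(p₁−p₀)/p₁} ≤ PN ≤ min{1,(1−p₀)/p₁}.
  lower = (p₁ − p₀)/p₁ = 0.303 / 0.665 ≈ 0.4556
  upper = min{1, (1 − p₀)/p₁} = 0.638 / 0.665 ≈ 0.9594

0.456 ≤ PN ≤ 0.959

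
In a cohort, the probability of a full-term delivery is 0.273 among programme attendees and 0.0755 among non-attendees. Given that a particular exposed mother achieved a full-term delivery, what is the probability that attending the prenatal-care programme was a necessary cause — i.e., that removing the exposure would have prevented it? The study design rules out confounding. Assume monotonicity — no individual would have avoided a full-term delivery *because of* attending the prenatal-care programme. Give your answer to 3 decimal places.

Let p₁ = 0.273, p₀ = 0.0755.
Under exogeneity and monotonicity, PN = (p₁ − p₀) / p₁.
PN = (0.273 − 0.0755) / 0.273 = 0.1975 / 0.273 ≈ 0.7234

PN ≈ 0.723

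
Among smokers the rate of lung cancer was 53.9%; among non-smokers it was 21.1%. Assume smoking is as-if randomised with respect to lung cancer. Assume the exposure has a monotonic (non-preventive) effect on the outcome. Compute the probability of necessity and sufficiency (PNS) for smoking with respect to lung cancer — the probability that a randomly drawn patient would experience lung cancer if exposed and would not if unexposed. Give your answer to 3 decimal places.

PNS ≈ 0.328

p₁ = 0.539, p₀ = 0.211.
Under exogeneity and monotonicity, PNS = p₁ − p₀.
PNS = 0.539 − 0.211 = 0.328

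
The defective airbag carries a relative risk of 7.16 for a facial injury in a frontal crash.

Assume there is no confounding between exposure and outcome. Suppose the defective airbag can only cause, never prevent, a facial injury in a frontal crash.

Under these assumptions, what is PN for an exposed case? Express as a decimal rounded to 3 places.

Under exogeneity and monotonicity, PN = (RR − 1) / RR = 1 − 1/RR.
PN = (7.16 − 1) / 7.16 = 6.16 / 7.16 ≈ 0.8603

PN ≈ 0.860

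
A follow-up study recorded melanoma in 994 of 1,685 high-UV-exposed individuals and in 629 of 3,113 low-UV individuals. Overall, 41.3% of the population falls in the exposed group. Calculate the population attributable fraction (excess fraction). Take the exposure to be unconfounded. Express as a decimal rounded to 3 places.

PAF ≈ 0.442

p₁ = P(outcome | exposed) = 994/1685 = 0.58991
p₀ = P(outcome | unexposed) = 629/3113 = 0.20206
Overall risk P(Y=1) = π·p₁ + (1−π)·p₀ = 0.413×0.58991 + 0.587×0.20206 = 0.36224.
Under exogeneity, PAF = [P(Y=1) − p₀] / P(Y=1).
PAF = (0.36224 − 0.20206) / 0.36224 ≈ 0.4422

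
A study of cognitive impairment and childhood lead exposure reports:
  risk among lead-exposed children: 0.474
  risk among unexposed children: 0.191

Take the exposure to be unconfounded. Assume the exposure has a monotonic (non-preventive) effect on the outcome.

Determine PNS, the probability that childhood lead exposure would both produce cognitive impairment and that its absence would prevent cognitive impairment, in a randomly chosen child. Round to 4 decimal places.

Let p₁ = 0.474, p₀ = 0.191.
Under exogeneity and monotonicity, PNS = p₁ − p₀.
PNS = 0.474 − 0.191 = 0.283

PNS ≈ 0.2830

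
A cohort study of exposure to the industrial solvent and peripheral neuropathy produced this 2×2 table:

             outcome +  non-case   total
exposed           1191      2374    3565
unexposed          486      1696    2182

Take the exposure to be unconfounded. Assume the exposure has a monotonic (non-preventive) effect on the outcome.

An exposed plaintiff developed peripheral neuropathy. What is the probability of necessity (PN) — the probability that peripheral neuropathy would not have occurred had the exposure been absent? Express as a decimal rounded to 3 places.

PN ≈ 0.333

p₁ = P(outcome | exposed) = 1191/3565 = 0.33408
p₀ = P(outcome | unexposed) = 486/2182 = 0.22273
Under exogeneity and monotonicity, PN = (p₁ − p₀)/p₁.
PN = (0.33408 − 0.22273) / 0.33408 ≈ 0.3333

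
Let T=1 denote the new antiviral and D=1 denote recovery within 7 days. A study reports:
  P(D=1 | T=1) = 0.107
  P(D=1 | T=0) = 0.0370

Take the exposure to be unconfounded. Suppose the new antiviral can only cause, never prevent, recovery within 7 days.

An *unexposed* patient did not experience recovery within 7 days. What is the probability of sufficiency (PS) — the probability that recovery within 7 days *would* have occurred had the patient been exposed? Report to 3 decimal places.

Let p₁ = 0.107, p₀ = 0.037.
Under exogeneity and monotonicity, PS = (p₁ − p₀) / (1 − p₀).
PS = (0.107 − 0.037) / (1 − 0.037) = 0.07 / 0.963 ≈ 0.0727

PS ≈ 0.073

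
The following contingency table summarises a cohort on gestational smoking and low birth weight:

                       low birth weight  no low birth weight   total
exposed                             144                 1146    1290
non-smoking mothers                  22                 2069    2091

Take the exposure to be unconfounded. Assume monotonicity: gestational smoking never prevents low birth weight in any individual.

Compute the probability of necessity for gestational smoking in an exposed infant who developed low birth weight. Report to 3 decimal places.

PN ≈ 0.906

p₁ = P(outcome | exposed) = 144/1290 = 0.11163
p₀ = P(outcome | unexposed) = 22/2091 = 0.010521
Under exogeneity and monotonicity, PN = (p₁ − p₀)/p₁.
PN = (0.11163 − 0.010521) / 0.11163 ≈ 0.9057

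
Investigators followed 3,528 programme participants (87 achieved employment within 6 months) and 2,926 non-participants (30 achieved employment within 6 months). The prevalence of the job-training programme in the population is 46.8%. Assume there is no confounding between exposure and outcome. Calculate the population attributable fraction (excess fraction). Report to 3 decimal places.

p₁ = P(outcome | exposed) = 87/3528 = 0.02466
p₀ = P(outcome | unexposed) = 30/2926 = 0.010253
Overall risk P(Y=1) = π·p₁ + (1−π)·p₀ = 0.468×0.02466 + 0.532×0.010253 = 0.016995.
Under exogeneity, PAF = [P(Y=1) − p₀] / P(Y=1).
PAF = (0.016995 − 0.010253) / 0.016995 ≈ 0.3967

PAF ≈ 0.397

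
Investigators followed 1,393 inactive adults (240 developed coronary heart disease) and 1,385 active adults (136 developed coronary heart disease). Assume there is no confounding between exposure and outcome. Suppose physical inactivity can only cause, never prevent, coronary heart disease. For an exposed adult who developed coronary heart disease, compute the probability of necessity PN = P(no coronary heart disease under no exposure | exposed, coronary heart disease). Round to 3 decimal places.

p₁ = P(outcome | exposed) = 240/1393 = 0.17229
p₀ = P(outcome | unexposed) = 136/1385 = 0.098195
Under exogeneity and monotonicity, PN = (p₁ − p₀) / p₁.
PN = (0.17229 − 0.098195) / 0.17229 = 0.074095 / 0.17229 ≈ 0.4301

PN ≈ 0.430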